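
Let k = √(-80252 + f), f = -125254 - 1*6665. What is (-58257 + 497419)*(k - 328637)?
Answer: -144324882194 + 439162*I*√212171 ≈ -1.4432e+11 + 2.0229e+8*I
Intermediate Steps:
f = -131919 (f = -125254 - 6665 = -131919)
k = I*√212171 (k = √(-80252 - 131919) = √(-212171) = I*√212171 ≈ 460.62*I)
(-58257 + 497419)*(k - 328637) = (-58257 + 497419)*(I*√212171 - 328637) = 439162*(-328637 + I*√212171) = -144324882194 + 439162*I*√212171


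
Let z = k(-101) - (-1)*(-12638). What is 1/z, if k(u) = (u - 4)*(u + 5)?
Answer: -1/2558 ≈ -0.00039093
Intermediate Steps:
k(u) = (-4 + u)*(5 + u)
z = -2558 (z = (-20 - 101 + (-101)²) - (-1)*(-12638) = (-20 - 101 + 10201) - 1*12638 = 10080 - 12638 = -2558)
1/z = 1/(-2558) = -1/2558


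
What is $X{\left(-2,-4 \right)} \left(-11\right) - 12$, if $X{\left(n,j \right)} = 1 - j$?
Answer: $-67$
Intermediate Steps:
$X{\left(-2,-4 \right)} \left(-11\right) - 12 = \left(1 - -4\right) \left(-11\right) - 12 = \left(1 + 4\right) \left(-11\right) - 12 = 5 \left(-11\right) - 12 = -55 - 12 = -67$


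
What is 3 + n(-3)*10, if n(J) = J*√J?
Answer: 3 - 30*I*√3 ≈ 3.0 - 51.962*I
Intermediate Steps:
n(J) = J^(3/2)
3 + n(-3)*10 = 3 + (-3)^(3/2)*10 = 3 - 3*I*√3*10 = 3 - 30*I*√3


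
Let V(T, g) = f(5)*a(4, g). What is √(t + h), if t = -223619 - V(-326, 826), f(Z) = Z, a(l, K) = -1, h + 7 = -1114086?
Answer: I*√1337707 ≈ 1156.6*I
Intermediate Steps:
h = -1114093 (h = -7 - 1114086 = -1114093)
V(T, g) = -5 (V(T, g) = 5*(-1) = -5)
t = -223614 (t = -223619 - 1*(-5) = -223619 + 5 = -223614)
√(t + h) = √(-223614 - 1114093) = √(-1337707) = I*√1337707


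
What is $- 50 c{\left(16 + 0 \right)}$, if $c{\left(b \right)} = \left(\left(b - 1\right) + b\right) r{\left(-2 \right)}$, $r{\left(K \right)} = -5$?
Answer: $7750$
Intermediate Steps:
$c{\left(b \right)} = 5 - 10 b$ ($c{\left(b \right)} = \left(\left(b - 1\right) + b\right) \left(-5\right) = \left(\left(-1 + b\right) + b\right) \left(-5\right) = \left(-1 + 2 b\right) \left(-5\right) = 5 - 10 b$)
$- 50 c{\left(16 + 0 \right)} = - 50 \left(5 - 10 \left(16 + 0\right)\right) = - 50 \left(5 - 160\right) = \left(-50\right) \left(-155\right) = 7750$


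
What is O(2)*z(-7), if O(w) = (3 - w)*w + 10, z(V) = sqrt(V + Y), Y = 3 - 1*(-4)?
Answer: 0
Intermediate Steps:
Y = 7 (Y = 3 + 4 = 7)
z(V) = sqrt(7 + V) (z(V) = sqrt(V + 7) = sqrt(7 + V))
O(w) = 10 + w*(3 - w) (O(w) = w*(3 - w) + 10 = 10 + w*(3 - w))
O(2)*z(-7) = (10 - 1*2**2 + 3*2)*sqrt(7 - 7) = (10 - 1*4 + 6)*sqrt(0) = (10 - 4 + 6)*0 = 12*0 = 0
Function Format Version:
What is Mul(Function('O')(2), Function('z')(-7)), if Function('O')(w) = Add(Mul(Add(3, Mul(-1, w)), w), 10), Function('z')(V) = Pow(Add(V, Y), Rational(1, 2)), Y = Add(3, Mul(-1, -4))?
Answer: 0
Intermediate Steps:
Y = 7 (Y = Add(3, 4) = 7)
Function('z')(V) = Pow(Add(7, V), Rational(1, 2)) (Function('z')(V) = Pow(Add(V, 7), Rational(1, 2)) = Pow(Add(7, V), Rational(1, 2)))
Function('O')(w) = Add(10, Mul(w, Add(3, Mul(-1, w)))) (Function('O')(w) = Add(Mul(w, Add(3, Mul(-1, w))), 10) = Add(10, Mul(w, Add(3, Mul(-1, w)))))
Mul(Function('O')(2), Function('z')(-7)) = Mul(Add(10, Mul(-1, Pow(2, 2)), Mul(3, 2)), Pow(Add(7, -7), Rational(1, 2))) = Mul(Add(10, Mul(-1, 4), 6), Pow(0, Rational(1, 2))) = Mul(Add(10, -4, 6), 0) = Mul(12, 0) = 0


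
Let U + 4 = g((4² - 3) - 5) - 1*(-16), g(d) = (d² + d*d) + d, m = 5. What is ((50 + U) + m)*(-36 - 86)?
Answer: -24766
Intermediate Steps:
g(d) = d + 2*d² (g(d) = (d² + d²) + d = 2*d² + d = d + 2*d²)
U = 148 (U = -4 + (((4² - 3) - 5)*(1 + 2*((4² - 3) - 5)) - 1*(-16)) = -4 + (((16 - 3) - 5)*(1 + 2*((16 - 3) - 5)) + 16) = -4 + ((13 - 5)*(1 + 2*(13 - 5)) + 16) = -4 + (8*(1 + 2*8) + 16) = -4 + (8*(1 + 16) + 16) = -4 + (8*17 + 16) = -4 + (136 + 16) = -4 + 152 = 148)
((50 + U) + m)*(-36 - 86) = ((50 + 148) + 5)*(-36 - 86) = (198 + 5)*(-122) = 203*(-122) = -24766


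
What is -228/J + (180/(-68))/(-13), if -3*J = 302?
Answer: 82377/33371 ≈ 2.4685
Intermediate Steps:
J = -302/3 (J = -⅓*302 = -302/3 ≈ -100.67)
-228/J + (180/(-68))/(-13) = -228/(-302/3) + (180/(-68))/(-13) = -228*(-3/302) + (180*(-1/68))*(-1/13) = 342/151 - 45/17*(-1/13) = 342/151 + 45/221 = 82377/33371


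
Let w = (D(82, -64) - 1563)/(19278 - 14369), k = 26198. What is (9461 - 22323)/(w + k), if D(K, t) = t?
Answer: -63139558/128604355 ≈ -0.49096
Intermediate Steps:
w = -1627/4909 (w = (-64 - 1563)/(19278 - 14369) = -1627/4909 ≈ -0.33143)
(9461 - 22323)/(w + k) = (9461 - 22323)/(-1627/4909 + 26198) = -12862/128604355/4909 = -12862*4909/128604355 = -63139558/128604355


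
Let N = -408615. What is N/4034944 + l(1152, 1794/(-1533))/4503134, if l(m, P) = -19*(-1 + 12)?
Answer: -920445701353/9084946757248 ≈ -0.10132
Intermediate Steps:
l(m, P) = -209 (l(m, P) = -19*11 = -209)
N/4034944 + l(1152, 1794/(-1533))/4503134 = -408615/4034944 - 209/4503134 = -920445701353/9084946757248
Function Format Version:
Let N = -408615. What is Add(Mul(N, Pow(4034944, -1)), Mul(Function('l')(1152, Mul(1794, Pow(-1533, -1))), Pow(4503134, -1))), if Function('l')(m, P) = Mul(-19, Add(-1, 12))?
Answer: Rational(-920445701353, 9084946757248) ≈ -0.10132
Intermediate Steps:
Function('l')(m, P) = -209 (Function('l')(m, P) = Mul(-19, 11) = -209)
Add(Mul(N, Pow(4034944, -1)), Mul(Function('l')(1152, Mul(1794, Pow(-1533, -1))), Pow(4503134, -1))) = Add(Mul(-408615, Pow(4034944, -1)), Mul(-209, Pow(4503134, -1))) = Add(Mul(-408615, Rational(1, 4034944)), Mul(-209, Rational(1, 4503134))) = Add(Rational(-408615, 4034944), Rational(-209, 4503134)) = Rational(-920445701353, 9084946757248)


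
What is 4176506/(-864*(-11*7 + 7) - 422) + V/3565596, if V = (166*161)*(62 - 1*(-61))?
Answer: 1257430135905/17845213714 ≈ 70.463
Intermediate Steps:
V = 3287298 (V = 26726*(62 + 61) = 26726*123 = 3287298)
4176506/(-864*(-11*7 + 7) - 422) + V/3565596 = 4176506/(-864*(-11*7 + 7) - 422) + 3287298/3565596 = 4176506/(-864*(-77 + 7) - 422) + 3287298*(1/3565596) = 4176506/(-864*(-70) - 422) + 547883/594266 = 4176506/(60480 - 422) + 547883/594266 = 4176506/60058 + 547883/594266 = 4176506*(1/60058) + 547883/594266 = 2088253/30029 + 547883/594266 = 1257430135905/17845213714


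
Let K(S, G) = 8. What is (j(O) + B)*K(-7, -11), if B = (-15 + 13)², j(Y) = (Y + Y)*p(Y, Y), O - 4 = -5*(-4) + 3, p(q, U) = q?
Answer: 11696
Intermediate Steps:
O = 27 (O = 4 + (-5*(-4) + 3) = 4 + (20 + 3) = 4 + 23 = 27)
j(Y) = 2*Y² (j(Y) = (Y + Y)*Y = (2*Y)*Y = 2*Y²)
B = 4 (B = (-2)² = 4)
(j(O) + B)*K(-7, -11) = (2*27² + 4)*8 = (2*729 + 4)*8 = (1458 + 4)*8 = 1462*8 = 11696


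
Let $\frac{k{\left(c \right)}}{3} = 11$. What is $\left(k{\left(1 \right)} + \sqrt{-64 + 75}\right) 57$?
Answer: $1881 + 57 \sqrt{11} \approx 2070.0$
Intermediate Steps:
$k{\left(c \right)} = 33$ ($k{\left(c \right)} = 3 \cdot 11 = 33$)
$\left(k{\left(1 \right)} + \sqrt{-64 + 75}\right) 57 = \left(33 + \sqrt{-64 + 75}\right) 57 = \left(33 + \sqrt{11}\right) 57 = 1881 + 57 \sqrt{11}$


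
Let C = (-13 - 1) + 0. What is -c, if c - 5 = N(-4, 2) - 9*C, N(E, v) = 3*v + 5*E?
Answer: -117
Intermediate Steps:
C = -14 (C = -14 + 0 = -14)
c = 117 (c = 5 + ((3*2 + 5*(-4)) - 9*(-14)) = 5 + ((6 - 20) + 126) = 5 + (-14 + 126) = 5 + 112 = 117)
-c = -1*117 = -117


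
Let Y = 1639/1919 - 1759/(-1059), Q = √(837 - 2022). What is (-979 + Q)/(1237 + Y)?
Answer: -1989544359/2518968599 + 2032221*I*√1185/2518968599 ≈ -0.78983 + 0.027772*I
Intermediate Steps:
Q = I*√1185 (Q = √(-1185) = I*√1185 ≈ 34.424*I)
Y = 5111222/2032221 (Y = 1639*(1/1919) - 1759*(-1/1059) = 1639/1919 + 1759/1059 = 5111222/2032221 ≈ 2.5151)
(-979 + Q)/(1237 + Y) = (-979 + I*√1185)/(1237 + 5111222/2032221) = (-979 + I*√1185)/(2518968599/2032221) = (-979 + I*√1185)*(2032221/2518968599) = -1989544359/2518968599 + 2032221*I*√1185/2518968599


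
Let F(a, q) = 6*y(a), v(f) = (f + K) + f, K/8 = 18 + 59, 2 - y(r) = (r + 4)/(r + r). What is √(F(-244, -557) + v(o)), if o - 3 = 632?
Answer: √7051478/61 ≈ 43.532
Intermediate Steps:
o = 635 (o = 3 + 632 = 635)
y(r) = 2 - (4 + r)/(2*r) (y(r) = 2 - (r + 4)/(r + r) = 2 - (4 + r)/(2*r))
K = 616 (K = 8*(18 + 59) = 8*77 = 616)
v(f) = 616 + 2*f (v(f) = (f + 616) + f = (616 + f) + f = 616 + 2*f)
F(a, q) = 9 - 12/a (F(a, q) = 6*(3/2 - 2/a) = 9 - 12/a)
√(F(-244, -557) + v(o)) = √((9 - 12/(-244)) + (616 + 2*635)) = √((9 - 12*(-1/244)) + (616 + 1270)) = √((9 + 3/61) + 1886) = √(552/61 + 1886) = √(115598/61) = √7051478/61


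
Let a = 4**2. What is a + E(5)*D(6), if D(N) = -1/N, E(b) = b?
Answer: 91/6 ≈ 15.167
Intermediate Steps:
a = 16
a + E(5)*D(6) = 16 + 5*(-1/6) = 16 - 5/6 = 91/6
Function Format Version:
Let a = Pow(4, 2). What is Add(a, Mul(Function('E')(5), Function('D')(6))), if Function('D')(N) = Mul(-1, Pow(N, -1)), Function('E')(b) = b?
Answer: Rational(91, 6) ≈ 15.167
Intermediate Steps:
a = 16
Add(a, Mul(Function('E')(5), Function('D')(6))) = Add(16, Mul(5, Mul(-1, Pow(6, -1)))) = Add(16, Mul(5, Mul(-1, Rational(1, 6)))) = Add(16, Mul(5, Rational(-1, 6))) = Add(16, Rational(-5, 6)) = Rational(91, 6)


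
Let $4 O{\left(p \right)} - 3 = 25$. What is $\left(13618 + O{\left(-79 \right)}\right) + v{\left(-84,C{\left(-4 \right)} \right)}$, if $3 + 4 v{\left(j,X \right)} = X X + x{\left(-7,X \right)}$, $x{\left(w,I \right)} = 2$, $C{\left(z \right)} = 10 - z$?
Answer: $\frac{54695}{4} \approx 13674.0$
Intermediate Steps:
$O{\left(p \right)} = 7$ ($O{\left(p \right)} = \frac{3}{4} + \frac{1}{4} \cdot 25 = \frac{3}{4} + \frac{25}{4} = 7$)
$v{\left(j,X \right)} = - \frac{1}{4} + \frac{X^{2}}{4}$ ($v{\left(j,X \right)} = - \frac{3}{4} + \frac{X X + 2}{4} = - \frac{3}{4} + \frac{X^{2} + 2}{4} = - \frac{3}{4} + \frac{2 + X^{2}}{4} = - \frac{3}{4} + \left(\frac{1}{2} + \frac{X^{2}}{4}\right) = - \frac{1}{4} + \frac{X^{2}}{4}$)
$\left(13618 + O{\left(-79 \right)}\right) + v{\left(-84,C{\left(-4 \right)} \right)} = \left(13618 + 7\right) - \left(\frac{1}{4} - \frac{\left(10 - -4\right)^{2}}{4}\right) = 13625 - \left(\frac{1}{4} - \frac{\left(10 + 4\right)^{2}}{4}\right) = 13625 - \left(\frac{1}{4} - \frac{14^{2}}{4}\right) = 13625 + \left(- \frac{1}{4} + \frac{1}{4} \cdot 196\right) = 13625 + \left(- \frac{1}{4} + 49\right) = 13625 + \frac{195}{4} = \frac{54695}{4}$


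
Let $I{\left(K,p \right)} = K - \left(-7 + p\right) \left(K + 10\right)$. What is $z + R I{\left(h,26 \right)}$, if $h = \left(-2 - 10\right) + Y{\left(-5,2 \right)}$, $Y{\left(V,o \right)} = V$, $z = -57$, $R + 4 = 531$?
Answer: $61075$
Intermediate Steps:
$R = 527$ ($R = -4 + 531 = 527$)
$h = -17$ ($h = \left(-2 - 10\right) - 5 = -12 - 5 = -17$)
$I{\left(K,p \right)} = K - \left(-7 + p\right) \left(10 + K\right)$
$z + R I{\left(h,26 \right)} = -57 + 527 \left(70 - 260 + 8 \left(-17\right) - \left(-17\right) 26\right) = -57 + 527 \left(70 - 260 - 136 + 442\right) = -57 + 527 \cdot 116 = -57 + 61132 = 61075$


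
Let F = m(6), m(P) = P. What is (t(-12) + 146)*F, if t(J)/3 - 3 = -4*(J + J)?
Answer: 2658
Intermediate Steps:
F = 6
t(J) = 9 - 24*J (t(J) = 9 + 3*(-4*(J + J)) = 9 + 3*(-8*J) = 9 - 24*J)
(t(-12) + 146)*F = ((9 - 24*(-12)) + 146)*6 = ((9 + 288) + 146)*6 = (297 + 146)*6 = 443*6 = 2658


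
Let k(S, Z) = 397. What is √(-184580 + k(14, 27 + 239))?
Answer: I*√184183 ≈ 429.17*I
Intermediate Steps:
√(-184580 + k(14, 27 + 239)) = √(-184580 + 397) = √(-184183) = I*√184183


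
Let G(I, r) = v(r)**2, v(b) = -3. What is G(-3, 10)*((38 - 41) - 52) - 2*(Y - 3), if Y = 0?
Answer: -489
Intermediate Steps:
G(I, r) = 9 (G(I, r) = (-3)**2 = 9)
G(-3, 10)*((38 - 41) - 52) - 2*(Y - 3) = 9*((38 - 41) - 52) - 2*(0 - 3) = 9*(-3 - 52) - 2*(-3) = 9*(-55) + 6 = -495 + 6 = -489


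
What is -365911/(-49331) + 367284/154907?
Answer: 74800662281/7641717217 ≈ 9.7885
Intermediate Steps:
-365911/(-49331) + 367284/154907 = -365911*(-1/49331) + 367284*(1/154907) = 365911/49331 + 367284/154907 = 74800662281/7641717217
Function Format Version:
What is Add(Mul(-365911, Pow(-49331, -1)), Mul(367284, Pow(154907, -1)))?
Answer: Rational(74800662281, 7641717217) ≈ 9.7885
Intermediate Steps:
Add(Mul(-365911, Pow(-49331, -1)), Mul(367284, Pow(154907, -1))) = Add(Mul(-365911, Rational(-1, 49331)), Mul(367284, Rational(1, 154907))) = Add(Rational(365911, 49331), Rational(367284, 154907)) = Rational(74800662281, 7641717217)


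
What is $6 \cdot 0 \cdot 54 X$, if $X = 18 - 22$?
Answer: $0$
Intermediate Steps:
$X = -4$ ($X = 18 - 22 = -4$)
$6 \cdot 0 \cdot 54 X = 6 \cdot 0 \cdot 54 \left(-4\right) = 0 \left(-216\right) = 0$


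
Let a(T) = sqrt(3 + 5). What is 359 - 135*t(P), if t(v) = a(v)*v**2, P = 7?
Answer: 359 - 13230*sqrt(2) ≈ -18351.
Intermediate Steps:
a(T) = 2*sqrt(2) (a(T) = sqrt(8) = 2*sqrt(2))
t(v) = 2*sqrt(2)*v**2 (t(v) = (2*sqrt(2))*v**2 = 2*sqrt(2)*v**2)
359 - 135*t(P) = 359 - 270*sqrt(2)*7**2 = 359 - 270*sqrt(2)*49 = 359 - 13230*sqrt(2)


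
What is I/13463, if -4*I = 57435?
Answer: -57435/53852 ≈ -1.0665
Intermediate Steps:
I = -57435/4 (I = -¼*57435 = -57435/4 ≈ -14359.)
I/13463 = -57435/4/13463 = -57435/4*1/13463 = -57435/53852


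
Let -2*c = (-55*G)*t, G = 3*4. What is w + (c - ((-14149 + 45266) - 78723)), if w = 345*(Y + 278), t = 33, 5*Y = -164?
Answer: 143090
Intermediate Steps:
G = 12
Y = -164/5 (Y = (1/5)*(-164) = -164/5 ≈ -32.800)
c = 10890 (c = -(-55*12)*33/2 = -(-330)*33 = -1/2*(-21780) = 10890)
w = 84594 (w = 345*(-164/5 + 278) = 345*(1226/5) = 84594)
w + (c - ((-14149 + 45266) - 78723)) = 84594 + (10890 - ((-14149 + 45266) - 78723)) = 84594 + (10890 - (31117 - 78723)) = 84594 + (10890 - 1*(-47606)) = 84594 + (10890 + 47606) = 84594 + 58496 = 143090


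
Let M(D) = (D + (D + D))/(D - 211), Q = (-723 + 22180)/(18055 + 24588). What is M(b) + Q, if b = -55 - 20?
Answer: 15731377/12195898 ≈ 1.2899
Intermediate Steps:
b = -75
Q = 21457/42643 ≈ 0.50318
M(D) = 3*D/(-211 + D) (M(D) = (D + 2*D)/(-211 + D) = (3*D)/(-211 + D) = 3*D/(-211 + D))
M(b) + Q = 3*(-75)/(-211 - 75) + 21457/42643 = 3*(-75)/(-286) + 21457/42643 = 3*(-75)*(-1/286) + 21457/42643 = 225/286 + 21457/42643 = 15731377/12195898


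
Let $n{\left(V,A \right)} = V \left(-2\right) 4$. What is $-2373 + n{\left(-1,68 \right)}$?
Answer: $-2365$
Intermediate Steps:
$n{\left(V,A \right)} = - 8 V$ ($n{\left(V,A \right)} = - 2 V 4 = - 8 V$)
$-2373 + n{\left(-1,68 \right)} = -2373 - -8 = -2373 + 8 = -2365$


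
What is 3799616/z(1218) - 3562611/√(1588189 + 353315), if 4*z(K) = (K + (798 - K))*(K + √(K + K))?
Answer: 118738/7581 - 1187537*√474/10112 - 118738*√609/4616829 ≈ -2541.8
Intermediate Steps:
z(K) = 399*K/2 + 399*√2*√K/2 (z(K) = ((K + (798 - K))*(K + √(K + K)))/4 = (798*(K + √(2*K)))/4 = (798*(K + √2*√K))/4 = (798*K + 798*√2*√K)/4 = 399*K/2 + 399*√2*√K/2)
3799616/z(1218) - 3562611/√(1588189 + 353315) = 3799616/((399/2)*1218 + 399*√2*√1218/2) - 3562611/√(1588189 + 353315) = 3799616/(242991 + 399*√609) - 3562611*√474/30336 = 3799616/(242991 + 399*√609) - 1187537*√474/10112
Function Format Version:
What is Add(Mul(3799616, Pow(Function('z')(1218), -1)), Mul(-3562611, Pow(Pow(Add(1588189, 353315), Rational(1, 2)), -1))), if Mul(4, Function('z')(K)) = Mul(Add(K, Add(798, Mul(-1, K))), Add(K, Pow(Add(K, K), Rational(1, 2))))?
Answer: Add(Rational(118738, 7581), Mul(Rational(-1187537, 10112), Pow(474, Rational(1, 2))), Mul(Rational(-118738, 4616829), Pow(609, Rational(1, 2)))) ≈ -2541.8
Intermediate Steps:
Function('z')(K) = Add(Mul(Rational(399, 2), K), Mul(Rational(399, 2), Pow(2, Rational(1, 2)), Pow(K, Rational(1, 2)))) (Function('z')(K) = Mul(Rational(1, 4), Mul(Add(K, Add(798, Mul(-1, K))), Add(K, Pow(Add(K, K), Rational(1, 2))))) = Mul(Rational(1, 4), Mul(798, Add(K, Pow(Mul(2, K), Rational(1, 2))))) = Mul(Rational(1, 4), Mul(798, Add(K, Mul(Pow(2, Rational(1, 2)), Pow(K, Rational(1, 2)))))) = Mul(Rational(1, 4), Add(Mul(798, K), Mul(798, Pow(2, Rational(1, 2)), Pow(K, Rational(1, 2))))) = Add(Mul(Rational(399, 2), K), Mul(Rational(399, 2), Pow(2, Rational(1, 2)), Pow(K, Rational(1, 2)))))
Add(Mul(3799616, Pow(Function('z')(1218), -1)), Mul(-3562611, Pow(Pow(Add(1588189, 353315), Rational(1, 2)), -1))) = Add(Mul(3799616, Pow(Add(Mul(Rational(399, 2), 1218), Mul(Rational(399, 2), Pow(2, Rational(1, 2)), Pow(1218, Rational(1, 2)))), -1)), Mul(-3562611, Pow(Pow(Add(1588189, 353315), Rational(1, 2)), -1))) = Add(Mul(3799616, Pow(Add(242991, Mul(399, Pow(609, Rational(1, 2)))), -1)), Mul(-3562611, Pow(Pow(1941504, Rational(1, 2)), -1))) = Add(Mul(3799616, Pow(Add(242991, Mul(399, Pow(609, Rational(1, 2)))), -1)), Mul(-3562611, Pow(Mul(64, Pow(474, Rational(1, 2))), -1))) = Add(Mul(3799616, Pow(Add(242991, Mul(399, Pow(609, Rational(1, 2)))), -1)), Mul(-3562611, Mul(Rational(1, 30336), Pow(474, Rational(1, 2))))) = Add(Mul(3799616, Pow(Add(242991, Mul(399, Pow(609, Rational(1, 2)))), -1)), Mul(Rational(-1187537, 10112), Pow(474, Rational(1, 2))))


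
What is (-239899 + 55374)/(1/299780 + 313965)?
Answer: -55316904500/94120427701 ≈ -0.58772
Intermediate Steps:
(-239899 + 55374)/(1/299780 + 313965) = -184525/(1/299780 + 313965) = -184525/94120427701/299780 = -184525*299780/94120427701 = -55316904500/94120427701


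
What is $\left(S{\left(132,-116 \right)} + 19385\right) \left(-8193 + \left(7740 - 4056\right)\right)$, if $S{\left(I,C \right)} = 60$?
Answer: $-87677505$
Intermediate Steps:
$\left(S{\left(132,-116 \right)} + 19385\right) \left(-8193 + \left(7740 - 4056\right)\right) = \left(60 + 19385\right) \left(-8193 + \left(7740 - 4056\right)\right) = 19445 \left(-8193 + 3684\right) = 19445 \left(-4509\right) = -87677505$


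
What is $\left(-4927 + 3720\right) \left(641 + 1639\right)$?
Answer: $-2751960$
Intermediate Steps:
$\left(-4927 + 3720\right) \left(641 + 1639\right) = \left(-1207\right) 2280 = -2751960$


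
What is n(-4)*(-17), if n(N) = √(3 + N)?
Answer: -17*I ≈ -17.0*I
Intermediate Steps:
n(-4)*(-17) = √(3 - 4)*(-17) = √(-1)*(-17) = I*(-17) = -17*I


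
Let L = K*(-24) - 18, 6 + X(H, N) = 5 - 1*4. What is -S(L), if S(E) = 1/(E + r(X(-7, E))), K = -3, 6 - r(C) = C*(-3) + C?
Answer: -1/50 ≈ -0.020000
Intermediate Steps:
X(H, N) = -5 (X(H, N) = -6 + (5 - 1*4) = -6 + (5 - 4) = -6 + 1 = -5)
r(C) = 6 + 2*C (r(C) = 6 - (C*(-3) + C) = 6 - (-3*C + C) = 6 - (-2)*C = 6 + 2*C)
L = 54 (L = -3*(-24) - 18 = 72 - 18 = 54)
S(E) = 1/(-4 + E) (S(E) = 1/(E + (6 + 2*(-5))) = 1/(E + (6 - 10)) = 1/(E - 4) = 1/(-4 + E))
-S(L) = -1/(-4 + 54) = -1/50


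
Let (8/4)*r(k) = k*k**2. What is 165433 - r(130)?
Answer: -933067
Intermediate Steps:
r(k) = k**3/2 (r(k) = (k*k**2)/2 = k**3/2)
165433 - r(130) = 165433 - 130**3/2 = 165433 - 2197000/2 = 165433 - 1*1098500 = 165433 - 1098500 = -933067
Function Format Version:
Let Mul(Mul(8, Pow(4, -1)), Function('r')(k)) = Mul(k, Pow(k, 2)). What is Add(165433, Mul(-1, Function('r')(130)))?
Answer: -933067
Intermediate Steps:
Function('r')(k) = Mul(Rational(1, 2), Pow(k, 3)) (Function('r')(k) = Mul(Rational(1, 2), Mul(k, Pow(k, 2))) = Mul(Rational(1, 2), Pow(k, 3)))
Add(165433, Mul(-1, Function('r')(130))) = Add(165433, Mul(-1, Mul(Rational(1, 2), Pow(130, 3)))) = Add(165433, Mul(-1, Mul(Rational(1, 2), 2197000))) = Add(165433, Mul(-1, 1098500)) = Add(165433, -1098500) = -933067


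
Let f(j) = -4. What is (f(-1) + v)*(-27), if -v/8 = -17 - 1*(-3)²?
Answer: -5508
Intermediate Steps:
v = 208 (v = -8*(-17 - 1*(-3)²) = -8*(-17 - 1*9) = -8*(-17 - 9) = -8*(-26) = 208)
(f(-1) + v)*(-27) = (-4 + 208)*(-27) = 204*(-27) = -5508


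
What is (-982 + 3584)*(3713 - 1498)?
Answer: 5763430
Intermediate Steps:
(-982 + 3584)*(3713 - 1498) = 2602*2215 = 5763430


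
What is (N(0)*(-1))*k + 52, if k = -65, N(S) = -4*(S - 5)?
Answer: 1352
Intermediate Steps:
N(S) = 20 - 4*S (N(S) = -4*(-5 + S) = 20 - 4*S)
(N(0)*(-1))*k + 52 = ((20 - 4*0)*(-1))*(-65) + 52 = ((20 + 0)*(-1))*(-65) + 52 = (20*(-1))*(-65) + 52 = -20*(-65) + 52 = 1300 + 52 = 1352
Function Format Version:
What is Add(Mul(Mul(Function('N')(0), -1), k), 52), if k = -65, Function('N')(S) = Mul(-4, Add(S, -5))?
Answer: 1352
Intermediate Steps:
Function('N')(S) = Add(20, Mul(-4, S)) (Function('N')(S) = Mul(-4, Add(-5, S)) = Add(20, Mul(-4, S)))
Add(Mul(Mul(Function('N')(0), -1), k), 52) = Add(Mul(Mul(Add(20, Mul(-4, 0)), -1), -65), 52) = Add(Mul(Mul(Add(20, 0), -1), -65), 52) = Add(Mul(Mul(20, -1), -65), 52) = Add(Mul(-20, -65), 52) = Add(1300, 52) = 1352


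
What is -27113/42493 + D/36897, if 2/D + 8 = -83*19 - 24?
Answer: -1609624957835/2522693531589 ≈ -0.63806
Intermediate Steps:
D = -2/1609 (D = 2/(-8 + (-83*19 - 24)) = 2/(-8 + (-1577 - 24)) = 2/(-8 - 1601) = 2/(-1609) = 2*(-1/1609) = -2/1609 ≈ -0.0012430)
-27113/42493 + D/36897 = -27113/42493 - 2/1609/36897 = -27113*1/42493 - 2/1609*1/36897 = -27113/42493 - 2/59367273 = -1609624957835/2522693531589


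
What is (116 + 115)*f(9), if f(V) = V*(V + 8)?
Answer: 35343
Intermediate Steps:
f(V) = V*(8 + V)
(116 + 115)*f(9) = (116 + 115)*(9*(8 + 9)) = 231*(9*17) = 231*153 = 35343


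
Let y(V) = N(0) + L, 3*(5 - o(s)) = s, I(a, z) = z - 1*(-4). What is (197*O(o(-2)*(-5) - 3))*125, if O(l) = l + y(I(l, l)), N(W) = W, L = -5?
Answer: -2684125/3 ≈ -8.9471e+5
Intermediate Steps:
I(a, z) = 4 + z (I(a, z) = z + 4 = 4 + z)
o(s) = 5 - s/3
y(V) = -5 (y(V) = 0 - 5 = -5)
O(l) = -5 + l (O(l) = l - 5 = -5 + l)
(197*O(o(-2)*(-5) - 3))*125 = (197*(-5 + ((5 - ⅓*(-2))*(-5) - 3)))*125 = (197*(-5 + ((5 + ⅔)*(-5) - 3)))*125 = (197*(-5 + ((17/3)*(-5) - 3)))*125 = (197*(-5 + (-85/3 - 3)))*125 = (197*(-5 - 94/3))*125 = (197*(-109/3))*125 = -21473/3*125 = -2684125/3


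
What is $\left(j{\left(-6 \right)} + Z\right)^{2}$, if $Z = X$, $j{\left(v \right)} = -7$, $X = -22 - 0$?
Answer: $841$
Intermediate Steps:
$X = -22$ ($X = -22 + 0 = -22$)
$Z = -22$
$\left(j{\left(-6 \right)} + Z\right)^{2} = \left(-7 - 22\right)^{2} = \left(-29\right)^{2} = 841$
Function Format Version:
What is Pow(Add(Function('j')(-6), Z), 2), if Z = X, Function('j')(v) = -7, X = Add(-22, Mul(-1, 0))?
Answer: 841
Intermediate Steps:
X = -22 (X = Add(-22, 0) = -22)
Z = -22
Pow(Add(Function('j')(-6), Z), 2) = Pow(Add(-7, -22), 2) = Pow(-29, 2) = 841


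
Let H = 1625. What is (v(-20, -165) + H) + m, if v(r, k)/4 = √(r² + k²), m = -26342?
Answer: -24717 + 20*√1105 ≈ -24052.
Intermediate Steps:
v(r, k) = 4*√(k² + r²) (v(r, k) = 4*√(r² + k²) = 4*√(k² + r²))
(v(-20, -165) + H) + m = (4*√((-165)² + (-20)²) + 1625) - 26342 = (4*√(27225 + 400) + 1625) - 26342 = (4*√27625 + 1625) - 26342 = (4*(5*√1105) + 1625) - 26342 = (20*√1105 + 1625) - 26342 = (1625 + 20*√1105) - 26342 = -24717 + 20*√1105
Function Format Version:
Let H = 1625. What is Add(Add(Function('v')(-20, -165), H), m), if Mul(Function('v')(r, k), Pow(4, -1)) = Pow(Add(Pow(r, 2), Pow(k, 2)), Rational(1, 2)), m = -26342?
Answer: Add(-24717, Mul(20, Pow(1105, Rational(1, 2)))) ≈ -24052.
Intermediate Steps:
Function('v')(r, k) = Mul(4, Pow(Add(Pow(k, 2), Pow(r, 2)), Rational(1, 2))) (Function('v')(r, k) = Mul(4, Pow(Add(Pow(r, 2), Pow(k, 2)), Rational(1, 2))) = Mul(4, Pow(Add(Pow(k, 2), Pow(r, 2)), Rational(1, 2))))
Add(Add(Function('v')(-20, -165), H), m) = Add(Add(Mul(4, Pow(Add(Pow(-165, 2), Pow(-20, 2)), Rational(1, 2))), 1625), -26342) = Add(Add(Mul(4, Pow(Add(27225, 400), Rational(1, 2))), 1625), -26342) = Add(Add(Mul(4, Pow(27625, Rational(1, 2))), 1625), -26342) = Add(Add(Mul(4, Mul(5, Pow(1105, Rational(1, 2)))), 1625), -26342) = Add(Add(Mul(20, Pow(1105, Rational(1, 2))), 1625), -26342) = Add(Add(1625, Mul(20, Pow(1105, Rational(1, 2)))), -26342) = Add(-24717, Mul(20, Pow(1105, Rational(1, 2))))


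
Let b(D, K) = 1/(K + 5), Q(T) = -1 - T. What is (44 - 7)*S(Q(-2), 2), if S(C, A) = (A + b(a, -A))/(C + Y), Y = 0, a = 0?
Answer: 259/3 ≈ 86.333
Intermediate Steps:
b(D, K) = 1/(5 + K)
S(C, A) = (A + 1/(5 - A))/C (S(C, A) = (A + 1/(5 - A))/(C + 0) = (A + 1/(5 - A))/C)
(44 - 7)*S(Q(-2), 2) = (44 - 7)*((-1 + 2*(-5 + 2))/((-1 - 1*(-2))*(-5 + 2))) = 37*((-1 + 2*(-3))/((-1 + 2)*(-3))) = 37*(-⅓*(-1 - 6)/1) = 37*(1*(-⅓)*(-7)) = 37*(7/3) = 259/3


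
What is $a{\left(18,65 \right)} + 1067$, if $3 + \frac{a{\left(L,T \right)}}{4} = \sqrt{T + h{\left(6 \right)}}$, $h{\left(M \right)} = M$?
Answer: $1055 + 4 \sqrt{71} \approx 1088.7$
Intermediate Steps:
$a{\left(L,T \right)} = -12 + 4 \sqrt{6 + T}$ ($a{\left(L,T \right)} = -12 + 4 \sqrt{T + 6} = -12 + 4 \sqrt{6 + T}$)
$a{\left(18,65 \right)} + 1067 = \left(-12 + 4 \sqrt{6 + 65}\right) + 1067 = \left(-12 + 4 \sqrt{71}\right) + 1067 = 1055 + 4 \sqrt{71}$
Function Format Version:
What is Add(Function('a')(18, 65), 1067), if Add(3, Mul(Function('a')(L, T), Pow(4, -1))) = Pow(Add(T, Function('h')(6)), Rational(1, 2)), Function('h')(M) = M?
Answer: Add(1055, Mul(4, Pow(71, Rational(1, 2)))) ≈ 1088.7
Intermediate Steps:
Function('a')(L, T) = Add(-12, Mul(4, Pow(Add(6, T), Rational(1, 2)))) (Function('a')(L, T) = Add(-12, Mul(4, Pow(Add(T, 6), Rational(1, 2)))) = Add(-12, Mul(4, Pow(Add(6, T), Rational(1, 2)))))
Add(Function('a')(18, 65), 1067) = Add(Add(-12, Mul(4, Pow(Add(6, 65), Rational(1, 2)))), 1067) = Add(Add(-12, Mul(4, Pow(71, Rational(1, 2)))), 1067) = Add(1055, Mul(4, Pow(71, Rational(1, 2))))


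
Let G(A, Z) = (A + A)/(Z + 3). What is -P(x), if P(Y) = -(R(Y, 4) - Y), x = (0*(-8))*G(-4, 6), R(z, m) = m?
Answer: 4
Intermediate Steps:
G(A, Z) = 2*A/(3 + Z) (G(A, Z) = (2*A)/(3 + Z) = 2*A/(3 + Z))
x = 0 (x = (0*(-8))*(2*(-4)/(3 + 6)) = 0*(2*(-4)/9) = 0*(2*(-4)*(⅑)) = 0*(-8/9) = 0)
P(Y) = -4 + Y (P(Y) = -(4 - Y) = -4 + Y)
-P(x) = -(-4 + 0) = -1*(-4) = 4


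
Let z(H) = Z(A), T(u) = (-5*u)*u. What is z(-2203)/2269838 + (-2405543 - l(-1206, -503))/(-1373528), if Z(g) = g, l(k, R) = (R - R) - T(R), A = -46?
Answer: 1041447117807/389710756058 ≈ 2.6724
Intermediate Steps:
T(u) = -5*u**2
l(k, R) = 5*R**2 (l(k, R) = (R - R) - (-5)*R**2 = 0 + 5*R**2 = 5*R**2)
z(H) = -46
z(-2203)/2269838 + (-2405543 - l(-1206, -503))/(-1373528) = -46/2269838 + (-2405543 - 5*(-503)**2)/(-1373528) = -46*1/2269838 + (-2405543 - 5*253009)*(-1/1373528) = -23/1134919 + (-2405543 - 1*1265045)*(-1/1373528) = -23/1134919 + (-2405543 - 1265045)*(-1/1373528) = -23/1134919 - 3670588*(-1/1373528) = -23/1134919 + 917647/343382 = 1041447117807/389710756058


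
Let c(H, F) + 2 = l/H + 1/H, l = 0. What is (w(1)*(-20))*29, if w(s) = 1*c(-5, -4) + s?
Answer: 696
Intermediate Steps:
c(H, F) = -2 + 1/H (c(H, F) = -2 + (0/H + 1/H) = -2 + (0 + 1/H) = -2 + 1/H)
w(s) = -11/5 + s (w(s) = 1*(-2 + 1/(-5)) + s = 1*(-2 - ⅕) + s = 1*(-11/5) + s = -11/5 + s)
(w(1)*(-20))*29 = ((-11/5 + 1)*(-20))*29 = -6/5*(-20)*29 = 24*29 = 696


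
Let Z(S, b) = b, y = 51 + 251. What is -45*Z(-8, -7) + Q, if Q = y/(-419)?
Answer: 131683/419 ≈ 314.28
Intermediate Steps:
y = 302
Q = -302/419 (Q = 302/(-419) = 302*(-1/419) = -302/419 ≈ -0.72076)
-45*Z(-8, -7) + Q = -45*(-7) - 302/419 = 315 - 302/419 = 131683/419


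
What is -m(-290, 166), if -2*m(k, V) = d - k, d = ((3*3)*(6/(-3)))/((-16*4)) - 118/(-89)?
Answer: 830497/5696 ≈ 145.80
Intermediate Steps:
d = 4577/2848 (d = (9*(6*(-⅓)))/(-64) - 118*(-1/89) = (9*(-2))*(-1/64) + 118/89 = -18*(-1/64) + 118/89 = 9/32 + 118/89 = 4577/2848 ≈ 1.6071)
m(k, V) = -4577/5696 + k/2 (m(k, V) = -(4577/2848 - k)/2 = -4577/5696 + k/2)
-m(-290, 166) = -(-4577/5696 + (½)*(-290)) = -(-4577/5696 - 145) = -1*(-830497/5696) = 830497/5696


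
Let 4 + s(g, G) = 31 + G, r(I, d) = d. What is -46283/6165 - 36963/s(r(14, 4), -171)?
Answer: 24579127/98640 ≈ 249.18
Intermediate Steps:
s(g, G) = 27 + G (s(g, G) = -4 + (31 + G) = 27 + G)
-46283/6165 - 36963/s(r(14, 4), -171) = -46283/6165 - 36963/(27 - 171) = -46283*1/6165 - 36963/(-144) = -46283/6165 - 36963*(-1/144) = -46283/6165 + 4107/16 = 24579127/98640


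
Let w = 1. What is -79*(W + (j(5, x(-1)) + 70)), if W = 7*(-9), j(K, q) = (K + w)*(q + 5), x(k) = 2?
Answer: -3871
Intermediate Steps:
j(K, q) = (1 + K)*(5 + q) (j(K, q) = (K + 1)*(q + 5) = (1 + K)*(5 + q))
W = -63
-79*(W + (j(5, x(-1)) + 70)) = -79*(-63 + ((5 + 2 + 5*5 + 5*2) + 70)) = -79*(-63 + ((5 + 2 + 25 + 10) + 70)) = -79*(-63 + (42 + 70)) = -79*(-63 + 112) = -79*49 = -3871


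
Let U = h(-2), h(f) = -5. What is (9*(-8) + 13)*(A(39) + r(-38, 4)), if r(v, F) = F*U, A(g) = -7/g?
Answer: 46433/39 ≈ 1190.6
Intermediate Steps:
U = -5
r(v, F) = -5*F (r(v, F) = F*(-5) = -5*F)
(9*(-8) + 13)*(A(39) + r(-38, 4)) = (9*(-8) + 13)*(-7/39 - 5*4) = (-72 + 13)*(-7*1/39 - 20) = -59*(-7/39 - 20) = -59*(-787/39) = 46433/39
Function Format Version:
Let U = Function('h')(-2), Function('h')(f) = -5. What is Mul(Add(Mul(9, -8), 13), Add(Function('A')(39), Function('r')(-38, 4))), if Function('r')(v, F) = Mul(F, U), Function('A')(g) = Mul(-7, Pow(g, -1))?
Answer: Rational(46433, 39) ≈ 1190.6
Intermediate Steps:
U = -5
Function('r')(v, F) = Mul(-5, F) (Function('r')(v, F) = Mul(F, -5) = Mul(-5, F))
Mul(Add(Mul(9, -8), 13), Add(Function('A')(39), Function('r')(-38, 4))) = Mul(Add(Mul(9, -8), 13), Add(Mul(-7, Pow(39, -1)), Mul(-5, 4))) = Mul(Add(-72, 13), Add(Mul(-7, Rational(1, 39)), -20)) = Mul(-59, Add(Rational(-7, 39), -20)) = Mul(-59, Rational(-787, 39)) = Rational(46433, 39)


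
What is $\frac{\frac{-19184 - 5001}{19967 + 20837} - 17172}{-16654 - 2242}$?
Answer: $\frac{700710473}{771032384} \approx 0.9088$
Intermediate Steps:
$\frac{\frac{-19184 - 5001}{19967 + 20837} - 17172}{-16654 - 2242} = \frac{- \frac{24185}{40804} - 17172}{-18896} = \left(\left(-24185\right) \frac{1}{40804} - 17172\right) \left(- \frac{1}{18896}\right) = \left(- \frac{24185}{40804} - 17172\right) \left(- \frac{1}{18896}\right) = \left(- \frac{700710473}{40804}\right) \left(- \frac{1}{18896}\right) = \frac{700710473}{771032384}$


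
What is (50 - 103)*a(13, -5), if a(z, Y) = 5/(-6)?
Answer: 265/6 ≈ 44.167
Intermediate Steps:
a(z, Y) = -⅚ (a(z, Y) = 5*(-⅙) = -⅚)
(50 - 103)*a(13, -5) = (50 - 103)*(-⅚) = -53*(-⅚) = 265/6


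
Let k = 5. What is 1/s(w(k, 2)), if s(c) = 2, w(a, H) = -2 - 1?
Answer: ½ ≈ 0.50000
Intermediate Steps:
w(a, H) = -3
1/s(w(k, 2)) = 1/2 = ½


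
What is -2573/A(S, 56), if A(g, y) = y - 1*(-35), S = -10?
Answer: -2573/91 ≈ -28.275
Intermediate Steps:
A(g, y) = 35 + y (A(g, y) = y + 35 = 35 + y)
-2573/A(S, 56) = -2573/(35 + 56) = -2573/91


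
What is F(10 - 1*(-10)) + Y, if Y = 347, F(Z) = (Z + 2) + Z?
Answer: 389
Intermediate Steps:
F(Z) = 2 + 2*Z (F(Z) = (2 + Z) + Z = 2 + 2*Z)
F(10 - 1*(-10)) + Y = (2 + 2*(10 - 1*(-10))) + 347 = (2 + 2*(10 + 10)) + 347 = (2 + 2*20) + 347 = (2 + 40) + 347 = 42 + 347 = 389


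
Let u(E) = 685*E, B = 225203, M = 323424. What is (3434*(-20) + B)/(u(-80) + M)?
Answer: 156523/268624 ≈ 0.58268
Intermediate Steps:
(3434*(-20) + B)/(u(-80) + M) = (3434*(-20) + 225203)/(685*(-80) + 323424) = (-68680 + 225203)/(-54800 + 323424) = 156523/268624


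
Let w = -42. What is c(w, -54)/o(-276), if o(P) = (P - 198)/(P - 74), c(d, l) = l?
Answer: -3150/79 ≈ -39.873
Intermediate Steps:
o(P) = (-198 + P)/(-74 + P)
c(w, -54)/o(-276) = -54*(-74 - 276)/(-198 - 276) = -54/(-474/(-350)) = -54/((-1/350*(-474))) = -54/237/175 = -54*175/237 = -3150/79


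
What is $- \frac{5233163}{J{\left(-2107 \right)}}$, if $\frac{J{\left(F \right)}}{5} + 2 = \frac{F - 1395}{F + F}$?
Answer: $\frac{11026274441}{12315} \approx 8.9535 \cdot 10^{5}$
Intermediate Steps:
$J{\left(F \right)} = -10 + \frac{5 \left(-1395 + F\right)}{2 F}$ ($J{\left(F \right)} = -10 + 5 \frac{F - 1395}{F + F} = -10 + 5 \frac{-1395 + F}{2 F} = -10 + \frac{5 \left(-1395 + F\right)}{2 F}$)
$- \frac{5233163}{J{\left(-2107 \right)}} = - \frac{5233163}{\frac{15}{2} \frac{1}{-2107} \left(-465 - -2107\right)} = - \frac{5233163}{\frac{15}{2} \left(- \frac{1}{2107}\right) \left(-465 + 2107\right)} = - \frac{5233163}{\frac{15}{2} \left(- \frac{1}{2107}\right) 1642} = - \frac{5233163}{- \frac{12315}{2107}} = \left(-5233163\right) \left(- \frac{2107}{12315}\right) = \frac{11026274441}{12315}$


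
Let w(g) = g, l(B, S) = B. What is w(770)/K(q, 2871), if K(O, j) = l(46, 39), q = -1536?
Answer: 385/23 ≈ 16.739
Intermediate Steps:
K(O, j) = 46
w(770)/K(q, 2871) = 770/46 = 770*(1/46) = 385/23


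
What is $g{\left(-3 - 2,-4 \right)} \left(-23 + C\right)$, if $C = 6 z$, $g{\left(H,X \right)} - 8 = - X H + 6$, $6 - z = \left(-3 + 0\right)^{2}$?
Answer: $246$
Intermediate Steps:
$z = -3$ ($z = 6 - \left(-3 + 0\right)^{2} = 6 - \left(-3\right)^{2} = 6 - 9 = -3$)
$g{\left(H,X \right)} = 14 - H X$ ($g{\left(H,X \right)} = 8 + \left(- X H + 6\right) = 8 - \left(-6 + H X\right) = 14 - H X$)
$C = -18$ ($C = 6 \left(-3\right) = -18$)
$g{\left(-3 - 2,-4 \right)} \left(-23 + C\right) = \left(14 - \left(-3 - 2\right) \left(-4\right)\right) \left(-23 - 18\right) = \left(14 - \left(-3 - 2\right) \left(-4\right)\right) \left(-41\right) = \left(14 - \left(-5\right) \left(-4\right)\right) \left(-41\right) = \left(14 - 20\right) \left(-41\right) = \left(-6\right) \left(-41\right) = 246$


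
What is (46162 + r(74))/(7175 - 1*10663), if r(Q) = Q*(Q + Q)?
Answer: -28557/1744 ≈ -16.374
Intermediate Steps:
r(Q) = 2*Q² (r(Q) = Q*(2*Q) = 2*Q²)
(46162 + r(74))/(7175 - 1*10663) = (46162 + 2*74²)/(7175 - 1*10663) = (46162 + 2*5476)/(7175 - 10663) = (46162 + 10952)/(-3488) = 57114*(-1/3488) = -28557/1744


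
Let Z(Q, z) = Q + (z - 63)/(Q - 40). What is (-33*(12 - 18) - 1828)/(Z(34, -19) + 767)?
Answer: -2445/1222 ≈ -2.0008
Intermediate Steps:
Z(Q, z) = Q + (-63 + z)/(-40 + Q)
(-33*(12 - 18) - 1828)/(Z(34, -19) + 767) = (-33*(12 - 18) - 1828)/((-63 - 19 + 34² - 40*34)/(-40 + 34) + 767) = (-33*(-6) - 1828)/((-63 - 19 + 1156 - 1360)/(-6) + 767) = (198 - 1828)/(-⅙*(-286) + 767) = -1630/(143/3 + 767) = -1630/2444/3 = -1630*3/2444 = -2445/1222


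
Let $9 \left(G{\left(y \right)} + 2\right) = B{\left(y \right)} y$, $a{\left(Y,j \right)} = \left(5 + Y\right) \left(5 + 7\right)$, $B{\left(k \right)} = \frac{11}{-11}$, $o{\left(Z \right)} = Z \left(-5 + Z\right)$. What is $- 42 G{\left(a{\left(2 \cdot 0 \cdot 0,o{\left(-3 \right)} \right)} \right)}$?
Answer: $364$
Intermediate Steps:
$B{\left(k \right)} = -1$ ($B{\left(k \right)} = 11 \left(- \frac{1}{11}\right) = -1$)
$a{\left(Y,j \right)} = 60 + 12 Y$ ($a{\left(Y,j \right)} = \left(5 + Y\right) 12 = 60 + 12 Y$)
$G{\left(y \right)} = -2 - \frac{y}{9}$ ($G{\left(y \right)} = -2 + \frac{\left(-1\right) y}{9} = -2 - \frac{y}{9}$)
$- 42 G{\left(a{\left(2 \cdot 0 \cdot 0,o{\left(-3 \right)} \right)} \right)} = - 42 \left(-2 - \frac{60 + 12 \cdot 2 \cdot 0 \cdot 0}{9}\right) = - 42 \left(-2 - \frac{60 + 12 \cdot 0 \cdot 0}{9}\right) = - 42 \left(-2 - \frac{60 + 12 \cdot 0}{9}\right) = - 42 \left(-2 - \frac{60 + 0}{9}\right) = - 42 \left(-2 - \frac{20}{3}\right) = \left(-42\right) \left(- \frac{26}{3}\right) = 364$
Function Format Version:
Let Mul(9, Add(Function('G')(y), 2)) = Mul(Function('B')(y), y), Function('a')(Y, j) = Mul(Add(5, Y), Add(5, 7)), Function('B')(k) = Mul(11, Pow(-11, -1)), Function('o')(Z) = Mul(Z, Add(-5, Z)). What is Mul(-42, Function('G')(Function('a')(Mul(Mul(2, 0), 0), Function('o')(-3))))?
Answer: 364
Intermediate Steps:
Function('B')(k) = -1 (Function('B')(k) = Mul(11, Rational(-1, 11)) = -1)
Function('a')(Y, j) = Add(60, Mul(12, Y)) (Function('a')(Y, j) = Mul(Add(5, Y), 12) = Add(60, Mul(12, Y)))
Function('G')(y) = Add(-2, Mul(Rational(-1, 9), y)) (Function('G')(y) = Add(-2, Mul(Rational(1, 9), Mul(-1, y))) = Add(-2, Mul(Rational(-1, 9), y)))
Mul(-42, Function('G')(Function('a')(Mul(Mul(2, 0), 0), Function('o')(-3)))) = Mul(-42, Add(-2, Mul(Rational(-1, 9), Add(60, Mul(12, Mul(Mul(2, 0), 0)))))) = Mul(-42, Add(-2, Mul(Rational(-1, 9), Add(60, Mul(12, Mul(0, 0)))))) = Mul(-42, Add(-2, Mul(Rational(-1, 9), Add(60, Mul(12, 0))))) = Mul(-42, Add(-2, Mul(Rational(-1, 9), Add(60, 0)))) = Mul(-42, Add(-2, Mul(Rational(-1, 9), 60))) = Mul(-42, Add(-2, Rational(-20, 3))) = Mul(-42, Rational(-26, 3)) = 364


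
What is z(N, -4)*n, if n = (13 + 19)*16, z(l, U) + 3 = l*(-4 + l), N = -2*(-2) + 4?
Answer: 14848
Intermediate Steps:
N = 8 (N = 4 + 4 = 8)
z(l, U) = -3 + l*(-4 + l)
n = 512 (n = 32*16 = 512)
z(N, -4)*n = (-3 + 8**2 - 4*8)*512 = (-3 + 64 - 32)*512 = 29*512 = 14848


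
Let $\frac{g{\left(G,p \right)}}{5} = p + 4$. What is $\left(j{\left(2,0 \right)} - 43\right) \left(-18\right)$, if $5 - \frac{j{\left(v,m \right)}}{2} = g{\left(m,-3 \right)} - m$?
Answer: $774$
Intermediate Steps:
$g{\left(G,p \right)} = 20 + 5 p$ ($g{\left(G,p \right)} = 5 \left(p + 4\right) = 5 \left(4 + p\right) = 20 + 5 p$)
$j{\left(v,m \right)} = 2 m$ ($j{\left(v,m \right)} = 10 - 2 \left(\left(20 + 5 \left(-3\right)\right) - m\right) = 10 - 2 \left(\left(20 - 15\right) - m\right) = 10 - 2 \left(5 - m\right) = 10 + \left(-10 + 2 m\right) = 2 m$)
$\left(j{\left(2,0 \right)} - 43\right) \left(-18\right) = \left(2 \cdot 0 - 43\right) \left(-18\right) = \left(0 - 43\right) \left(-18\right) = \left(-43\right) \left(-18\right) = 774$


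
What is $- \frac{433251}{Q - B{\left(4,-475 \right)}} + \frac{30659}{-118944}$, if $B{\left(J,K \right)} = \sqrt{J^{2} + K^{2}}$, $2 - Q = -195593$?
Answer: $- \frac{703277942955421}{284403864106656} - \frac{433251 \sqrt{225641}}{38257178384} \approx -2.4782$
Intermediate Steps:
$Q = 195595$ ($Q = 2 - -195593 = 2 + 195593 = 195595$)
$- \frac{433251}{Q - B{\left(4,-475 \right)}} + \frac{30659}{-118944} = - \frac{433251}{195595 - \sqrt{4^{2} + \left(-475\right)^{2}}} + \frac{30659}{-118944} = - \frac{433251}{195595 - \sqrt{16 + 225625}} + 30659 \left(- \frac{1}{118944}\right) = - \frac{433251}{195595 - \sqrt{225641}} - \frac{30659}{118944} = - \frac{30659}{118944} - \frac{433251}{195595 - \sqrt{225641}}$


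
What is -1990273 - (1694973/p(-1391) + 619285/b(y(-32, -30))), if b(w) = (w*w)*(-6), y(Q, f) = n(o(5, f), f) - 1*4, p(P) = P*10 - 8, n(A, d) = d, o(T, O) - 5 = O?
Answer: -96055561050673/48267624 ≈ -1.9901e+6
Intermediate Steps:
o(T, O) = 5 + O
p(P) = -8 + 10*P (p(P) = 10*P - 8 = -8 + 10*P)
y(Q, f) = -4 + f (y(Q, f) = f - 1*4 = f - 4 = -4 + f)
b(w) = -6*w**2 (b(w) = w**2*(-6) = -6*w**2)
-1990273 - (1694973/p(-1391) + 619285/b(y(-32, -30))) = -1990273 - (1694973/(-8 + 10*(-1391)) + 619285/((-6*(-4 - 30)**2))) = -1990273 - (1694973/(-8 - 13910) + 619285/((-6*(-34)**2))) = -1990273 - (1694973/(-13918) + 619285/((-6*1156))) = -1990273 - (1694973*(-1/13918) + 619285/(-6936)) = -1990273 - (-1694973/13918 + 619285*(-1/6936)) = -1990273 - (-1694973/13918 - 619285/6936) = -1990273 - 1*(-10187770679/48267624) = -1990273 + 10187770679/48267624 = -96055561050673/48267624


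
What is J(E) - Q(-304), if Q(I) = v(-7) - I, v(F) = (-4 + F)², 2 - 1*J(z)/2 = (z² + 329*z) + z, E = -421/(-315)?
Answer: -129654107/99225 ≈ -1306.7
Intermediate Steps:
E = 421/315 (E = -421*(-1/315) = 421/315 ≈ 1.3365)
J(z) = 4 - 660*z - 2*z² (J(z) = 4 - 2*((z² + 329*z) + z) = 4 - 2*(z² + 330*z) = 4 + (-660*z - 2*z²) = 4 - 660*z - 2*z²)
Q(I) = 121 - I (Q(I) = (-4 - 7)² - I = (-11)² - I = 121 - I)
J(E) - Q(-304) = (4 - 660*421/315 - 2*(421/315)²) - (121 - 1*(-304)) = (4 - 18524/21 - 2*177241/99225) - (121 + 304) = (4 - 18524/21 - 354482/99225) - 1*425 = -87483482/99225 - 425 = -129654107/99225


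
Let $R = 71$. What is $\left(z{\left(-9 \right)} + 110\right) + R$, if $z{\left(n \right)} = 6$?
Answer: $187$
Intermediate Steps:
$\left(z{\left(-9 \right)} + 110\right) + R = \left(6 + 110\right) + 71 = 116 + 71 = 187$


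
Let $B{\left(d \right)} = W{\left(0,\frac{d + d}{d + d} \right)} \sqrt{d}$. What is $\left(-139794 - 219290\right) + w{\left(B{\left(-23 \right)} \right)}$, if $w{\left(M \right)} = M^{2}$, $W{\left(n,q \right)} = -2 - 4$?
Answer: $-359912$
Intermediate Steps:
$W{\left(n,q \right)} = -6$
$B{\left(d \right)} = - 6 \sqrt{d}$
$\left(-139794 - 219290\right) + w{\left(B{\left(-23 \right)} \right)} = \left(-139794 - 219290\right) + \left(- 6 \sqrt{-23}\right)^{2} = -359084 + \left(- 6 i \sqrt{23}\right)^{2} = -359084 - 828 = -359912$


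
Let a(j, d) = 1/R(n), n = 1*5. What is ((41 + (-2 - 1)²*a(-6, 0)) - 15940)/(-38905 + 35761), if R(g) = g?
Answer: 39743/7860 ≈ 5.0564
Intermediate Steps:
n = 5
a(j, d) = ⅕ (a(j, d) = 1/5 = ⅕)
((41 + (-2 - 1)²*a(-6, 0)) - 15940)/(-38905 + 35761) = ((41 + (-2 - 1)²*(⅕)) - 15940)/(-38905 + 35761) = ((41 + (-3)²*(⅕)) - 15940)/(-3144) = ((41 + 9*(⅕)) - 15940)*(-1/3144) = ((41 + 9/5) - 15940)*(-1/3144) = (214/5 - 15940)*(-1/3144) = -79486/5*(-1/3144) = 39743/7860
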